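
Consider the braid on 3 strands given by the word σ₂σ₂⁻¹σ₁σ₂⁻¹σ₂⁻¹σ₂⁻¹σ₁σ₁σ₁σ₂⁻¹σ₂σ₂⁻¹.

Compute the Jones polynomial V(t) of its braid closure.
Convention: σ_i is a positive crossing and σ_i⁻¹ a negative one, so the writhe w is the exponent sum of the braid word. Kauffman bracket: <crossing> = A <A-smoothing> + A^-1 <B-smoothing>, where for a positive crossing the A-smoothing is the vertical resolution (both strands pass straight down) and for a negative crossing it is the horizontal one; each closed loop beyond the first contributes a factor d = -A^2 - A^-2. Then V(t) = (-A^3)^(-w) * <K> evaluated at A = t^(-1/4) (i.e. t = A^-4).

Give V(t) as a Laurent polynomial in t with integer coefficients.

The presented braid s2 s2^-1 s1 s2^-1 s2^-1 s2^-1 s1 s1 s1 s2^-1 s2 s2^-1 on 3 strands reduces by inverse Markov moves (closure unchanged at each step):
  Deconjugate: the word is γ·β·γ⁻¹ with γ = s2 (prefix) and γ⁻¹ = s2^-1 (suffix); strip both.
  Deconjugate: the word is γ·β·γ⁻¹ with γ = s2^-1 (prefix) and γ⁻¹ = s2 (suffix); strip both.
Reduced to β = s1 s2^-1 s2^-1 s2^-1 s1 s1 s1 s2^-1 on 3 strands, 8 crossings.
Compute on β:
Braid: s1 s2^-1 s2^-1 s2^-1 s1 s1 s1 s2^-1 on 3 strands, 8 crossings.
Writhe w = (#positive) - (#negative) = 4 - 4 = 0.
Enumerate smoothing states for the bracket polynomial. There are 2^8 = 256 states.
For each crossing: s=0 is the vertical smoothing, s=1 horizontal. Crossing k contributes A^(sign_k * (1 - 2*s_k)); loop factor d = -A^2 - A^-2.
Tabulate the states by total A-exponent and number of loops L (A-exp: L × count):
  A^8: L=5 ×1
  A^6: L=4 ×8
  A^4: L=3 ×25, L=5 ×3
  A^2: L=2 ×37, L=4 ×18, L=6 ×1
  A^0: L=1 ×25, L=3 ×37, L=5 ×8
  A^-2: L=2 ×37, L=4 ×18, L=6 ×1
  A^-4: L=3 ×25, L=5 ×3
  A^-6: L=4 ×8
  A^-8: L=5 ×1
Each group contributes A^e * Σ count * d^(L-1):
Powers of d = -A^2 - A^-2: d^2 = A^4 + 2 + A^-4; d^3 = -A^6 - 3*A^2 - 3*A^-2 - A^-6; d^4 = A^8 + 4*A^4 + 6 + 4*A^-4 + A^-8; d^5 = -A^10 - 5*A^6 - 10*A^2 - 10*A^-2 - 5*A^-6 - A^-10.
  A^8 * (d^4) = A^16 + 4*A^12 + 6*A^8 + 4*A^4 + 1
  A^6 * (8*d^3) = -8*A^12 - 24*A^8 - 24*A^4 - 8
  A^4 * (25*d^2 + 3*d^4) = 3*A^12 + 37*A^8 + 68*A^4 + 37 + 3*A^-4
  A^2 * (37*d + 18*d^3 + d^5) = -A^12 - 23*A^8 - 101*A^4 - 101 - 23*A^-4 - A^-8
  A^0 * (25 + 37*d^2 + 8*d^4) = 8*A^8 + 69*A^4 + 147 + 69*A^-4 + 8*A^-8
  A^-2 * (37*d + 18*d^3 + d^5) = -A^8 - 23*A^4 - 101 - 101*A^-4 - 23*A^-8 - A^-12
  A^-4 * (25*d^2 + 3*d^4) = 3*A^4 + 37 + 68*A^-4 + 37*A^-8 + 3*A^-12
  A^-6 * (8*d^3) = -8 - 24*A^-4 - 24*A^-8 - 8*A^-12
  A^-8 * (d^4) = 1 + 4*A^-4 + 6*A^-8 + 4*A^-12 + A^-16
Summing the groups: <K> = A^16 - 2*A^12 + 3*A^8 - 4*A^4 + 5 - 4*A^-4 + 3*A^-8 - 2*A^-12 + A^-16
Normalise by the writhe: (-A^3)^(-w) = (-A^3)^(0) = 1, so f(A) = 1 * <K> = A^16 - 2*A^12 + 3*A^8 - 4*A^4 + 5 - 4*A^-4 + 3*A^-8 - 2*A^-12 + A^-16.
Substitute A = t^(-1/4), i.e. A^e → t^(-e/4): V(t) = t^4 - 2*t^3 + 3*t^2 - 4*t + 5 - 4*t^-1 + 3*t^-2 - 2*t^-3 + t^-4

Answer: t^4 - 2*t^3 + 3*t^2 - 4*t + 5 - 4*t^-1 + 3*t^-2 - 2*t^-3 + t^-4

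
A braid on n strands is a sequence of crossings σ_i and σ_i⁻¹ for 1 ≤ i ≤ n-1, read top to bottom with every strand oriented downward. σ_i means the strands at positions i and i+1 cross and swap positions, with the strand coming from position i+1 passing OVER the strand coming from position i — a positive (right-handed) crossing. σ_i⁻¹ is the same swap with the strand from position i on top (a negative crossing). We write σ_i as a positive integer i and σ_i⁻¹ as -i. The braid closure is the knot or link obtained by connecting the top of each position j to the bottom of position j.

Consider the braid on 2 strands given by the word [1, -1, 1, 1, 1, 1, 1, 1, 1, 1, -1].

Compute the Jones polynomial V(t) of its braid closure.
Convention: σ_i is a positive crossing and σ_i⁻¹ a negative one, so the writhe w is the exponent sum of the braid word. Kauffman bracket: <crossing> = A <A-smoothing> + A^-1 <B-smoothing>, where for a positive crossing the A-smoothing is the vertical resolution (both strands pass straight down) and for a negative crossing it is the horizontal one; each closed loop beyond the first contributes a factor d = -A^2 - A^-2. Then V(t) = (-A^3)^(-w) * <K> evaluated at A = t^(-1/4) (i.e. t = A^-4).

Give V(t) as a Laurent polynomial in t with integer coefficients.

-t^10 + t^9 - t^8 + t^7 - t^6 + t^5 + t^3

Derivation:
The presented braid s1 s1^-1 s1 s1 s1 s1 s1 s1 s1 s1 s1^-1 on 2 strands reduces by inverse Markov moves (closure unchanged at each step):
  Deconjugate: the word is γ·β·γ⁻¹ with γ = s1 s1^-1 (prefix) and γ⁻¹ = s1 s1^-1 (suffix); strip both.
Reduced to β = s1 s1 s1 s1 s1 s1 s1 on 2 strands, 7 crossings.
Compute on β:
Braid: s1 s1 s1 s1 s1 s1 s1 on 2 strands, 7 crossings.
Writhe w = (#positive) - (#negative) = 7 - 0 = 7.
Enumerate smoothing states for the bracket polynomial. There are 2^7 = 128 states.
Each crossing splits two ways (0=vertical, 1=horizontal). The state's weight is A^(#A-smoothings - #B-smoothings) * d^(loops - 1).
Tabulate the states by total A-exponent and number of loops L (A-exp: L × count):
  A^7: L=2 ×1
  A^5: L=1 ×7
  A^3: L=2 ×21
  A^1: L=3 ×35
  A^-1: L=4 ×35
  A^-3: L=5 ×21
  A^-5: L=6 ×7
  A^-7: L=7 ×1
Each group contributes A^e * Σ count * d^(L-1):
Powers of d = -A^2 - A^-2: d^2 = A^4 + 2 + A^-4; d^3 = -A^6 - 3*A^2 - 3*A^-2 - A^-6; d^4 = A^8 + 4*A^4 + 6 + 4*A^-4 + A^-8; d^5 = -A^10 - 5*A^6 - 10*A^2 - 10*A^-2 - 5*A^-6 - A^-10; d^6 = A^12 + 6*A^8 + 15*A^4 + 20 + 15*A^-4 + 6*A^-8 + A^-12.
  A^7 * (d) = -A^9 - A^5
  A^5 * (7) = 7*A^5
  A^3 * (21*d) = -21*A^5 - 21*A
  A^1 * (35*d^2) = 35*A^5 + 70*A + 35*A^-3
  A^-1 * (35*d^3) = -35*A^5 - 105*A - 105*A^-3 - 35*A^-7
  A^-3 * (21*d^4) = 21*A^5 + 84*A + 126*A^-3 + 84*A^-7 + 21*A^-11
  A^-5 * (7*d^5) = -7*A^5 - 35*A - 70*A^-3 - 70*A^-7 - 35*A^-11 - 7*A^-15
  A^-7 * (d^6) = A^5 + 6*A + 15*A^-3 + 20*A^-7 + 15*A^-11 + 6*A^-15 + A^-19
Summing the groups: <K> = -A^9 - A + A^-3 - A^-7 + A^-11 - A^-15 + A^-19
Normalise by the writhe: (-A^3)^(-w) = (-A^3)^(-7) = -A^-21, so f(A) = -A^-21 * <K> = A^-12 + A^-20 - A^-24 + A^-28 - A^-32 + A^-36 - A^-40.
Substitute A = t^(-1/4), i.e. A^e → t^(-e/4): V(t) = -t^10 + t^9 - t^8 + t^7 - t^6 + t^5 + t^3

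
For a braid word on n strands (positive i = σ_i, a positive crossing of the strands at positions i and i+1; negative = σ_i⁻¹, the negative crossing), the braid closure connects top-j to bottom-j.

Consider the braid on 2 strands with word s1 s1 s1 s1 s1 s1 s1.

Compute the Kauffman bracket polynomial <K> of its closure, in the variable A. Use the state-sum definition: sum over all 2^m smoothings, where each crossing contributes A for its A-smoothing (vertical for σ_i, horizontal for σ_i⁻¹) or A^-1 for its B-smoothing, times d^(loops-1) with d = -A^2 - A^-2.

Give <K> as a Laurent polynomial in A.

-A^9 - A + A^-3 - A^-7 + A^-11 - A^-15 + A^-19

Derivation:
Braid: s1 s1 s1 s1 s1 s1 s1 on 2 strands, 7 crossings.
Writhe w = (#positive) - (#negative) = 7 - 0 = 7.
Enumerate smoothing states for the bracket polynomial. There are 2^7 = 128 states.
Each crossing splits two ways (0=vertical, 1=horizontal). The state's weight is A^(#A-smoothings - #B-smoothings) * d^(loops - 1).
Tabulate the states by total A-exponent and number of loops L (A-exp: L × count):
  A^7: L=2 ×1
  A^5: L=1 ×7
  A^3: L=2 ×21
  A^1: L=3 ×35
  A^-1: L=4 ×35
  A^-3: L=5 ×21
  A^-5: L=6 ×7
  A^-7: L=7 ×1
Each group contributes A^e * Σ count * d^(L-1):
Powers of d = -A^2 - A^-2: d^2 = A^4 + 2 + A^-4; d^3 = -A^6 - 3*A^2 - 3*A^-2 - A^-6; d^4 = A^8 + 4*A^4 + 6 + 4*A^-4 + A^-8; d^5 = -A^10 - 5*A^6 - 10*A^2 - 10*A^-2 - 5*A^-6 - A^-10; d^6 = A^12 + 6*A^8 + 15*A^4 + 20 + 15*A^-4 + 6*A^-8 + A^-12.
  A^7 * (d) = -A^9 - A^5
  A^5 * (7) = 7*A^5
  A^3 * (21*d) = -21*A^5 - 21*A
  A^1 * (35*d^2) = 35*A^5 + 70*A + 35*A^-3
  A^-1 * (35*d^3) = -35*A^5 - 105*A - 105*A^-3 - 35*A^-7
  A^-3 * (21*d^4) = 21*A^5 + 84*A + 126*A^-3 + 84*A^-7 + 21*A^-11
  A^-5 * (7*d^5) = -7*A^5 - 35*A - 70*A^-3 - 70*A^-7 - 35*A^-11 - 7*A^-15
  A^-7 * (d^6) = A^5 + 6*A + 15*A^-3 + 20*A^-7 + 15*A^-11 + 6*A^-15 + A^-19
Summing the groups: <K> = -A^9 - A + A^-3 - A^-7 + A^-11 - A^-15 + A^-19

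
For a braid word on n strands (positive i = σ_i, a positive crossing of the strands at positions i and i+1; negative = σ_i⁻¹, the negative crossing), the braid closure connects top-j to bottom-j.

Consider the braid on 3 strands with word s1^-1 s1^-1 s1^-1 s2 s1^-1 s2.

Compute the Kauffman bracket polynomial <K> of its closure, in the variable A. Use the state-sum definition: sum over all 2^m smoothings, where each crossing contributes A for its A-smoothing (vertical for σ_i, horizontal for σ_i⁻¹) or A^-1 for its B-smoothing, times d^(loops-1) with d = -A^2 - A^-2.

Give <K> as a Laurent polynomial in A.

Braid: s1^-1 s1^-1 s1^-1 s2 s1^-1 s2 on 3 strands, 6 crossings.
Writhe w = (#positive) - (#negative) = 2 - 4 = -2.
State-sum expansion of <K>. There are 2^6 = 64 states.
For each crossing: s=0 is the vertical smoothing, s=1 horizontal. Crossing k contributes A^(sign_k * (1 - 2*s_k)); loop factor d = -A^2 - A^-2.
Tabulate the states by total A-exponent and number of loops L (A-exp: L × count):
  A^6: L=5 ×1
  A^4: L=4 ×6
  A^2: L=3 ×15
  A^0: L=2 ×19, L=4 ×1
  A^-2: L=1 ×11, L=3 ×4
  A^-4: L=2 ×6
  A^-6: L=3 ×1
Each group contributes A^e * Σ count * d^(L-1):
Powers of d = -A^2 - A^-2: d^2 = A^4 + 2 + A^-4; d^3 = -A^6 - 3*A^2 - 3*A^-2 - A^-6; d^4 = A^8 + 4*A^4 + 6 + 4*A^-4 + A^-8.
  A^6 * (d^4) = A^14 + 4*A^10 + 6*A^6 + 4*A^2 + A^-2
  A^4 * (6*d^3) = -6*A^10 - 18*A^6 - 18*A^2 - 6*A^-2
  A^2 * (15*d^2) = 15*A^6 + 30*A^2 + 15*A^-2
  A^0 * (19*d + d^3) = -A^6 - 22*A^2 - 22*A^-2 - A^-6
  A^-2 * (11 + 4*d^2) = 4*A^2 + 19*A^-2 + 4*A^-6
  A^-4 * (6*d) = -6*A^-2 - 6*A^-6
  A^-6 * (d^2) = A^-2 + 2*A^-6 + A^-10
Summing the groups: <K> = A^14 - 2*A^10 + 2*A^6 - 2*A^2 + 2*A^-2 - A^-6 + A^-10

Answer: A^14 - 2*A^10 + 2*A^6 - 2*A^2 + 2*A^-2 - A^-6 + A^-10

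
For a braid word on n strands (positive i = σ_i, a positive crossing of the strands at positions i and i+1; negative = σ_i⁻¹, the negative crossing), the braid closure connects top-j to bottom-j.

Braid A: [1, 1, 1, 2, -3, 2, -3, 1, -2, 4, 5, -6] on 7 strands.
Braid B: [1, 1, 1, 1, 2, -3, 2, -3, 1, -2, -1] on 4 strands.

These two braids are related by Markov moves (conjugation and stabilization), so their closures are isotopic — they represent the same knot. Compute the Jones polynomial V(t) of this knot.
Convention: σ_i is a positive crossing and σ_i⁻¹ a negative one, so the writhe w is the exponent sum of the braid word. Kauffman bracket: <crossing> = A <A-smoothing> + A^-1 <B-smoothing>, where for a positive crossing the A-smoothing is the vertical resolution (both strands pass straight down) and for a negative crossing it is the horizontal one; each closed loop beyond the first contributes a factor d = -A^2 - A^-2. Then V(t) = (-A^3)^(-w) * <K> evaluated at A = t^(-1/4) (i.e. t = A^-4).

t^7 - 2*t^6 + 3*t^5 - 4*t^4 + 4*t^3 - 4*t^2 + 3*t - 1 + t^-1

Derivation:
Markov-equivalent braids have isotopic closures, hence identical knot invariants. Strip the Markov moves from each word to reach a common short braid β, then compute V(t) once on β.
Braid A: s1 s1 s1 s2 s3^-1 s2 s3^-1 s1 s2^-1 s4 s5 s6^-1 on 7 strands reduces by inverse Markov moves (closure unchanged at each step):
  Destabilize: the word has the form β·s6^-1 where s6^-1 occurs only as the final letter (β ∈ B_6); drop it and the last strand → 6 strands.
  Destabilize: the word has the form β·s5 where s5 occurs only as the final letter (β ∈ B_5); drop it and the last strand → 5 strands.
  Destabilize: the word has the form β·s4 where s4 occurs only as the final letter (β ∈ B_4); drop it and the last strand → 4 strands.
Reduced to β = s1 s1 s1 s2 s3^-1 s2 s3^-1 s1 s2^-1 on 4 strands, 9 crossings.
Braid B: s1 s1 s1 s1 s2 s3^-1 s2 s3^-1 s1 s2^-1 s1^-1 on 4 strands reduces by inverse Markov moves (closure unchanged at each step):
  Deconjugate: the word is γ·β·γ⁻¹ with γ = s1 (prefix) and γ⁻¹ = s1^-1 (suffix); strip both.
Reduced to β = s1 s1 s1 s2 s3^-1 s2 s3^-1 s1 s2^-1 on 4 strands, 9 crossings.
Both give the same β = s1 s1 s1 s2 s3^-1 s2 s3^-1 s1 s2^-1 on 4 strands, so one state sum suffices:
Braid: s1 s1 s1 s2 s3^-1 s2 s3^-1 s1 s2^-1 on 4 strands, 9 crossings.
Writhe w = (#positive) - (#negative) = 6 - 3 = 3.
State-sum expansion of <K>. There are 2^9 = 512 states.
Smooth each crossing (0=||, 1=⌣⌢); contribution A^(Σ sign_k(1-2s_k)) * d^(L-1).
Tabulate the states by total A-exponent and number of loops L (A-exp: L × count):
  A^9: L=3 ×1
  A^7: L=2 ×7, L=4 ×2
  A^5: L=1 ×12, L=3 ×24
  A^3: L=2 ×66, L=4 ×18
  A^1: L=1 ×35, L=3 ×84, L=5 ×7
  A^-1: L=2 ×73, L=4 ×52, L=6 ×1
  A^-3: L=3 ×68, L=5 ×16
  A^-5: L=4 ×34, L=6 ×2
  A^-7: L=5 ×9
  A^-9: L=6 ×1
Each group contributes A^e * Σ count * d^(L-1):
Powers of d = -A^2 - A^-2: d^2 = A^4 + 2 + A^-4; d^3 = -A^6 - 3*A^2 - 3*A^-2 - A^-6; d^4 = A^8 + 4*A^4 + 6 + 4*A^-4 + A^-8; d^5 = -A^10 - 5*A^6 - 10*A^2 - 10*A^-2 - 5*A^-6 - A^-10.
  A^9 * (d^2) = A^13 + 2*A^9 + A^5
  A^7 * (7*d + 2*d^3) = -2*A^13 - 13*A^9 - 13*A^5 - 2*A
  A^5 * (12 + 24*d^2) = 24*A^9 + 60*A^5 + 24*A
  A^3 * (66*d + 18*d^3) = -18*A^9 - 120*A^5 - 120*A - 18*A^-3
  A^1 * (35 + 84*d^2 + 7*d^4) = 7*A^9 + 112*A^5 + 245*A + 112*A^-3 + 7*A^-7
  A^-1 * (73*d + 52*d^3 + d^5) = -A^9 - 57*A^5 - 239*A - 239*A^-3 - 57*A^-7 - A^-11
  A^-3 * (68*d^2 + 16*d^4) = 16*A^5 + 132*A + 232*A^-3 + 132*A^-7 + 16*A^-11
  A^-5 * (34*d^3 + 2*d^5) = -2*A^5 - 44*A - 122*A^-3 - 122*A^-7 - 44*A^-11 - 2*A^-15
  A^-7 * (9*d^4) = 9*A + 36*A^-3 + 54*A^-7 + 36*A^-11 + 9*A^-15
  A^-9 * (d^5) = -A - 5*A^-3 - 10*A^-7 - 10*A^-11 - 5*A^-15 - A^-19
Summing the groups: <K> = -A^13 + A^9 - 3*A^5 + 4*A - 4*A^-3 + 4*A^-7 - 3*A^-11 + 2*A^-15 - A^-19
Normalise by the writhe: (-A^3)^(-w) = (-A^3)^(-3) = -A^-9, so f(A) = -A^-9 * <K> = A^4 - 1 + 3*A^-4 - 4*A^-8 + 4*A^-12 - 4*A^-16 + 3*A^-20 - 2*A^-24 + A^-28.
Substitute A = t^(-1/4), i.e. A^e → t^(-e/4): V(t) = t^7 - 2*t^6 + 3*t^5 - 4*t^4 + 4*t^3 - 4*t^2 + 3*t - 1 + t^-1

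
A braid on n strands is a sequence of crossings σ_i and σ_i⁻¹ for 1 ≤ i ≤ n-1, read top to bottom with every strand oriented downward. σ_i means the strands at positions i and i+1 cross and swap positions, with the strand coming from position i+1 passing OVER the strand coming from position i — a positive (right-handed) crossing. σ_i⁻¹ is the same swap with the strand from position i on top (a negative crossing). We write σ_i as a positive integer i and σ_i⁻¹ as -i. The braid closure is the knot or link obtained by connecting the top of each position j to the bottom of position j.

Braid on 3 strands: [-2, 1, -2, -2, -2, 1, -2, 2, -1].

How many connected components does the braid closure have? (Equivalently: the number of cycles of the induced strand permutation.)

2

Derivation:
Track the strand permutation on 3 strands, starting from identity.
  step 1: s2^-1 swaps positions 2,3 -> [1 3 2]
  step 2: s1 swaps positions 1,2 -> [3 1 2]
  step 3: s2^-1 swaps positions 2,3 -> [3 2 1]
  step 4: s2^-1 swaps positions 2,3 -> [3 1 2]
  step 5: s2^-1 swaps positions 2,3 -> [3 2 1]
  step 6: s1 swaps positions 1,2 -> [2 3 1]
  step 7: s2^-1 swaps positions 2,3 -> [2 1 3]
  step 8: s2 swaps positions 2,3 -> [2 3 1]
  step 9: s1^-1 swaps positions 1,2 -> [3 2 1]
Final permutation (position -> original strand): [3 2 1]
Closure components = cycle count of this permutation = 2.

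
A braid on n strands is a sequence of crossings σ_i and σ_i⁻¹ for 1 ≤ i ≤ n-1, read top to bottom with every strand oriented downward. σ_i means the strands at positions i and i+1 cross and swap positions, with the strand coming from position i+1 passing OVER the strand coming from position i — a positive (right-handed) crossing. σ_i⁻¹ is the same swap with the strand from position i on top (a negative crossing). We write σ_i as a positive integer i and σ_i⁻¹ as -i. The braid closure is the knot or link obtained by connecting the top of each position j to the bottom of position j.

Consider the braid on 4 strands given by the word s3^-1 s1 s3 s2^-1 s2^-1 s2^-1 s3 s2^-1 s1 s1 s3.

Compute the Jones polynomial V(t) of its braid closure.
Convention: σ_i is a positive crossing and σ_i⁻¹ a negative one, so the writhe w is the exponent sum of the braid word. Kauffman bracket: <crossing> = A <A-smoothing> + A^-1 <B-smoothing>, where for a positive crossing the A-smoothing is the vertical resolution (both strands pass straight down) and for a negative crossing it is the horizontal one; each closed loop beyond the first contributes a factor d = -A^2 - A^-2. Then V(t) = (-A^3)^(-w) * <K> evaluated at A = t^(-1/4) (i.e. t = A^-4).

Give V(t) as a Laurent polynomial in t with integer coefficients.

-t^5 + 2*t^4 - 3*t^3 + 5*t^2 - 5*t + 6 - 5*t^-1 + 3*t^-2 - 2*t^-3 + t^-4

Derivation:
The presented braid s3^-1 s1 s3 s2^-1 s2^-1 s2^-1 s3 s2^-1 s1 s1 s3 on 4 strands reduces by inverse Markov moves (closure unchanged at each step):
  Deconjugate: the word is γ·β·γ⁻¹ with γ = s3^-1 (prefix) and γ⁻¹ = s3 (suffix); strip both.
Reduced to β = s1 s3 s2^-1 s2^-1 s2^-1 s3 s2^-1 s1 s1 on 4 strands, 9 crossings.
Compute on β:
Braid: s1 s3 s2^-1 s2^-1 s2^-1 s3 s2^-1 s1 s1 on 4 strands, 9 crossings.
Writhe w = (#positive) - (#negative) = 5 - 4 = 1.
State-sum expansion of <K>. There are 2^9 = 512 states.
Smooth each crossing (0=||, 1=⌣⌢); contribution A^(Σ sign_k(1-2s_k)) * d^(L-1).
Tabulate the states by total A-exponent and number of loops L (A-exp: L × count):
  A^9: L=6 ×1
  A^7: L=5 ×9
  A^5: L=4 ×33, L=6 ×3
  A^3: L=3 ×64, L=5 ×19, L=7 ×1
  A^1: L=2 ×68, L=4 ×52, L=6 ×6
  A^-1: L=1 ×33, L=3 ×75, L=5 ×18
  A^-3: L=2 ×51, L=4 ×32, L=6 ×1
  A^-5: L=3 ×32, L=5 ×4
  A^-7: L=4 ×9
  A^-9: L=5 ×1
Each group contributes A^e * Σ count * d^(L-1):
Powers of d = -A^2 - A^-2: d^2 = A^4 + 2 + A^-4; d^3 = -A^6 - 3*A^2 - 3*A^-2 - A^-6; d^4 = A^8 + 4*A^4 + 6 + 4*A^-4 + A^-8; d^5 = -A^10 - 5*A^6 - 10*A^2 - 10*A^-2 - 5*A^-6 - A^-10; d^6 = A^12 + 6*A^8 + 15*A^4 + 20 + 15*A^-4 + 6*A^-8 + A^-12.
  A^9 * (d^5) = -A^19 - 5*A^15 - 10*A^11 - 10*A^7 - 5*A^3 - A^-1
  A^7 * (9*d^4) = 9*A^15 + 36*A^11 + 54*A^7 + 36*A^3 + 9*A^-1
  A^5 * (33*d^3 + 3*d^5) = -3*A^15 - 48*A^11 - 129*A^7 - 129*A^3 - 48*A^-1 - 3*A^-5
  A^3 * (64*d^2 + 19*d^4 + d^6) = A^15 + 25*A^11 + 155*A^7 + 262*A^3 + 155*A^-1 + 25*A^-5 + A^-9
  A^1 * (68*d + 52*d^3 + 6*d^5) = -6*A^11 - 82*A^7 - 284*A^3 - 284*A^-1 - 82*A^-5 - 6*A^-9
  A^-1 * (33 + 75*d^2 + 18*d^4) = 18*A^7 + 147*A^3 + 291*A^-1 + 147*A^-5 + 18*A^-9
  A^-3 * (51*d + 32*d^3 + d^5) = -A^7 - 37*A^3 - 157*A^-1 - 157*A^-5 - 37*A^-9 - A^-13
  A^-5 * (32*d^2 + 4*d^4) = 4*A^3 + 48*A^-1 + 88*A^-5 + 48*A^-9 + 4*A^-13
  A^-7 * (9*d^3) = -9*A^-1 - 27*A^-5 - 27*A^-9 - 9*A^-13
  A^-9 * (d^4) = A^-1 + 4*A^-5 + 6*A^-9 + 4*A^-13 + A^-17
Summing the groups: <K> = -A^19 + 2*A^15 - 3*A^11 + 5*A^7 - 6*A^3 + 5*A^-1 - 5*A^-5 + 3*A^-9 - 2*A^-13 + A^-17
Normalise by the writhe: (-A^3)^(-w) = (-A^3)^(-1) = -A^-3, so f(A) = -A^-3 * <K> = A^16 - 2*A^12 + 3*A^8 - 5*A^4 + 6 - 5*A^-4 + 5*A^-8 - 3*A^-12 + 2*A^-16 - A^-20.
Substitute A = t^(-1/4), i.e. A^e → t^(-e/4): V(t) = -t^5 + 2*t^4 - 3*t^3 + 5*t^2 - 5*t + 6 - 5*t^-1 + 3*t^-2 - 2*t^-3 + t^-4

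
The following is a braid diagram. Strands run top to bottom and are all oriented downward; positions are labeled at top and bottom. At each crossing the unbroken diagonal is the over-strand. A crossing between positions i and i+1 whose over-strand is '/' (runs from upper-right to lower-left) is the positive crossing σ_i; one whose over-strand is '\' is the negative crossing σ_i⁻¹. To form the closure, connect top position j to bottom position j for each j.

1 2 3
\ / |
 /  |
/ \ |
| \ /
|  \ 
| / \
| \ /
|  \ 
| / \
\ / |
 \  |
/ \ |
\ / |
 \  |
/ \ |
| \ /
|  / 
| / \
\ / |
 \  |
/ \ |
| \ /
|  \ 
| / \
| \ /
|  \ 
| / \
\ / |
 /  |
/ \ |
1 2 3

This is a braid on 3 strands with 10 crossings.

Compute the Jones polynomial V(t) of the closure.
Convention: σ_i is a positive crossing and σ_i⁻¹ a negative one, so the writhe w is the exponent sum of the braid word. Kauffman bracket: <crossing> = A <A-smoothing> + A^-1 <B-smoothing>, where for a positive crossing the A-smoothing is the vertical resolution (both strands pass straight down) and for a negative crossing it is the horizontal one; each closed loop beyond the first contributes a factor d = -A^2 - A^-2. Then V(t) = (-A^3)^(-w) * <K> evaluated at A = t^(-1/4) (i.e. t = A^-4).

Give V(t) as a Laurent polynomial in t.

Reading the diagram top to bottom ('/'-over between positions i,i+1 = s_i, '\'-over = s_i^-1): braid word = s1 s2^-1 s2^-1 s1^-1 s1^-1 s2 s1^-1 s2^-1 s2^-1 s1.
Braid: s1 s2^-1 s2^-1 s1^-1 s1^-1 s2 s1^-1 s2^-1 s2^-1 s1 on 3 strands, 10 crossings.
Writhe w = (#positive) - (#negative) = 3 - 7 = -4.
State-sum expansion of <K>. There are 2^10 = 1024 states.
Smooth each crossing (0=||, 1=⌣⌢); contribution A^(Σ sign_k(1-2s_k)) * d^(L-1).
Tabulate the states by total A-exponent and number of loops L (A-exp: L × count):
  A^10: L=6 ×1
  A^8: L=5 ×10
  A^6: L=4 ×43, L=6 ×2
  A^4: L=3 ×98, L=5 ×22
  A^2: L=2 ×118, L=4 ×88, L=6 ×4
  A^0: L=1 ×60, L=3 ×162, L=5 ×30
  A^-2: L=2 ×128, L=4 ×79, L=6 ×3
  A^-4: L=1 ×23, L=3 ×84, L=5 ×13
  A^-6: L=2 ×27, L=4 ×18
  A^-8: L=1 ×2, L=3 ×8
  A^-10: L=2 ×1
Each group contributes A^e * Σ count * d^(L-1):
Powers of d = -A^2 - A^-2: d^2 = A^4 + 2 + A^-4; d^3 = -A^6 - 3*A^2 - 3*A^-2 - A^-6; d^4 = A^8 + 4*A^4 + 6 + 4*A^-4 + A^-8; d^5 = -A^10 - 5*A^6 - 10*A^2 - 10*A^-2 - 5*A^-6 - A^-10.
  A^10 * (d^5) = -A^20 - 5*A^16 - 10*A^12 - 10*A^8 - 5*A^4 - 1
  A^8 * (10*d^4) = 10*A^16 + 40*A^12 + 60*A^8 + 40*A^4 + 10
  A^6 * (43*d^3 + 2*d^5) = -2*A^16 - 53*A^12 - 149*A^8 - 149*A^4 - 53 - 2*A^-4
  A^4 * (98*d^2 + 22*d^4) = 22*A^12 + 186*A^8 + 328*A^4 + 186 + 22*A^-4
  A^2 * (118*d + 88*d^3 + 4*d^5) = -4*A^12 - 108*A^8 - 422*A^4 - 422 - 108*A^-4 - 4*A^-8
  A^0 * (60 + 162*d^2 + 30*d^4) = 30*A^8 + 282*A^4 + 564 + 282*A^-4 + 30*A^-8
  A^-2 * (128*d + 79*d^3 + 3*d^5) = -3*A^8 - 94*A^4 - 395 - 395*A^-4 - 94*A^-8 - 3*A^-12
  A^-4 * (23 + 84*d^2 + 13*d^4) = 13*A^4 + 136 + 269*A^-4 + 136*A^-8 + 13*A^-12
  A^-6 * (27*d + 18*d^3) = -18 - 81*A^-4 - 81*A^-8 - 18*A^-12
  A^-8 * (2 + 8*d^2) = 8*A^-4 + 18*A^-8 + 8*A^-12
  A^-10 * (d) = -A^-8 - A^-12
Summing the groups: <K> = -A^20 + 3*A^16 - 5*A^12 + 6*A^8 - 7*A^4 + 7 - 5*A^-4 + 4*A^-8 - A^-12
Normalise by the writhe: (-A^3)^(-w) = (-A^3)^(4) = A^12, so f(A) = A^12 * <K> = -A^32 + 3*A^28 - 5*A^24 + 6*A^20 - 7*A^16 + 7*A^12 - 5*A^8 + 4*A^4 - 1.
Substitute A = t^(-1/4), i.e. A^e → t^(-e/4): V(t) = -1 + 4*t^-1 - 5*t^-2 + 7*t^-3 - 7*t^-4 + 6*t^-5 - 5*t^-6 + 3*t^-7 - t^-8

Answer: -1 + 4*t^-1 - 5*t^-2 + 7*t^-3 - 7*t^-4 + 6*t^-5 - 5*t^-6 + 3*t^-7 - t^-8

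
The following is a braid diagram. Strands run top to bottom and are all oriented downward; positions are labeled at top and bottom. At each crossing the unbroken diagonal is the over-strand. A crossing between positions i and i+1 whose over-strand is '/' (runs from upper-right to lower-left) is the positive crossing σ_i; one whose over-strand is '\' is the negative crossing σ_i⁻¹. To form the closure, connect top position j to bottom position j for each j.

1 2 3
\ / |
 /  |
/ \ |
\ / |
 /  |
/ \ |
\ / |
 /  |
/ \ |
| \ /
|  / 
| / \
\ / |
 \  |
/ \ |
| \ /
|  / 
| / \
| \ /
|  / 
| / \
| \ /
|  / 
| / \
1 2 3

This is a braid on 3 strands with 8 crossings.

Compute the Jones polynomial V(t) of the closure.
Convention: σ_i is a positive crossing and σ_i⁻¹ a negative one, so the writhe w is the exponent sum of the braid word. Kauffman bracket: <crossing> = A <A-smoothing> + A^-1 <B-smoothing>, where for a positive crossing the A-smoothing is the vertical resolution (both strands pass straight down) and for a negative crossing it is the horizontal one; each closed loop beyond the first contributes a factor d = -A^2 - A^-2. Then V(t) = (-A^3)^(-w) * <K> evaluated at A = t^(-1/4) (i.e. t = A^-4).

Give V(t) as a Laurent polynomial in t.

-t^9 + 2*t^8 - 3*t^7 + 3*t^6 - 3*t^5 + 3*t^4 - t^3 + t^2

Derivation:
Reading the diagram top to bottom ('/'-over between positions i,i+1 = s_i, '\'-over = s_i^-1): braid word = s1 s1 s1 s2 s1^-1 s2 s2 s2.
Braid: s1 s1 s1 s2 s1^-1 s2 s2 s2 on 3 strands, 8 crossings.
Writhe w = (#positive) - (#negative) = 7 - 1 = 6.
Computing the Kauffman bracket via state sum. There are 2^8 = 256 states.
Each crossing splits two ways (0=vertical, 1=horizontal). The state's weight is A^(#A-smoothings - #B-smoothings) * d^(loops - 1).
Tabulate the states by total A-exponent and number of loops L (A-exp: L × count):
  A^8: L=2 ×1
  A^6: L=1 ×4, L=3 ×4
  A^4: L=2 ×25, L=4 ×3
  A^2: L=1 ×21, L=3 ×34, L=5 ×1
  A^0: L=2 ×48, L=4 ×22
  A^-2: L=3 ×49, L=5 ×7
  A^-4: L=4 ×27, L=6 ×1
  A^-6: L=5 ×8
  A^-8: L=6 ×1
Each group contributes A^e * Σ count * d^(L-1):
Powers of d = -A^2 - A^-2: d^2 = A^4 + 2 + A^-4; d^3 = -A^6 - 3*A^2 - 3*A^-2 - A^-6; d^4 = A^8 + 4*A^4 + 6 + 4*A^-4 + A^-8; d^5 = -A^10 - 5*A^6 - 10*A^2 - 10*A^-2 - 5*A^-6 - A^-10.
  A^8 * (d) = -A^10 - A^6
  A^6 * (4 + 4*d^2) = 4*A^10 + 12*A^6 + 4*A^2
  A^4 * (25*d + 3*d^3) = -3*A^10 - 34*A^6 - 34*A^2 - 3*A^-2
  A^2 * (21 + 34*d^2 + d^4) = A^10 + 38*A^6 + 95*A^2 + 38*A^-2 + A^-6
  A^0 * (48*d + 22*d^3) = -22*A^6 - 114*A^2 - 114*A^-2 - 22*A^-6
  A^-2 * (49*d^2 + 7*d^4) = 7*A^6 + 77*A^2 + 140*A^-2 + 77*A^-6 + 7*A^-10
  A^-4 * (27*d^3 + d^5) = -A^6 - 32*A^2 - 91*A^-2 - 91*A^-6 - 32*A^-10 - A^-14
  A^-6 * (8*d^4) = 8*A^2 + 32*A^-2 + 48*A^-6 + 32*A^-10 + 8*A^-14
  A^-8 * (d^5) = -A^2 - 5*A^-2 - 10*A^-6 - 10*A^-10 - 5*A^-14 - A^-18
Summing the groups: <K> = A^10 - A^6 + 3*A^2 - 3*A^-2 + 3*A^-6 - 3*A^-10 + 2*A^-14 - A^-18
Normalise by the writhe: (-A^3)^(-w) = (-A^3)^(-6) = A^-18, so f(A) = A^-18 * <K> = A^-8 - A^-12 + 3*A^-16 - 3*A^-20 + 3*A^-24 - 3*A^-28 + 2*A^-32 - A^-36.
Substitute A = t^(-1/4), i.e. A^e → t^(-e/4): V(t) = -t^9 + 2*t^8 - 3*t^7 + 3*t^6 - 3*t^5 + 3*t^4 - t^3 + t^2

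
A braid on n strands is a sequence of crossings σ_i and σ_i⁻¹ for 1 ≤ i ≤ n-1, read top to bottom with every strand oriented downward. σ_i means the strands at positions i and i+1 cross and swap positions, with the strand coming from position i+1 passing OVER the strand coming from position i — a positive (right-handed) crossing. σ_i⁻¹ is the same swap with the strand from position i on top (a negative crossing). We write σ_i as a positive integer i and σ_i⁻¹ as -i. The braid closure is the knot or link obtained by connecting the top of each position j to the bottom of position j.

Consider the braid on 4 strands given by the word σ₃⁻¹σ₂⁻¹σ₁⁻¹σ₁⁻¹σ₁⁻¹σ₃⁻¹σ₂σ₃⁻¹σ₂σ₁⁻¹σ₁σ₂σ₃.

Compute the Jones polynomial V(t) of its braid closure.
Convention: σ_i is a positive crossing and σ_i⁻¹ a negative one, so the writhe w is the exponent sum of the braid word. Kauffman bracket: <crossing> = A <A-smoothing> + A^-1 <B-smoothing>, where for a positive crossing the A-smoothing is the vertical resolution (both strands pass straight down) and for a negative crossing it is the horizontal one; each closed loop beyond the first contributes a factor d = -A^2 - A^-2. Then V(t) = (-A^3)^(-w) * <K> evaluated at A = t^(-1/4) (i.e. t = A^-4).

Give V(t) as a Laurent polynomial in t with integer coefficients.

t - 1 + 2*t^-1 - 3*t^-2 + 3*t^-3 - 2*t^-4 + 2*t^-5 - t^-6

Derivation:
The presented braid s3^-1 s2^-1 s1^-1 s1^-1 s1^-1 s3^-1 s2 s3^-1 s2 s1^-1 s1 s2 s3 on 4 strands reduces by inverse Markov moves (closure unchanged at each step):
  Deconjugate: the word is γ·β·γ⁻¹ with γ = s3^-1 (prefix) and γ⁻¹ = s3 (suffix); strip both.
  Deconjugate: the word is γ·β·γ⁻¹ with γ = s2^-1 s1^-1 (prefix) and γ⁻¹ = s1 s2 (suffix); strip both.
Reduced to β = s1^-1 s1^-1 s3^-1 s2 s3^-1 s2 s1^-1 on 4 strands, 7 crossings.
Compute on β:
Braid: s1^-1 s1^-1 s3^-1 s2 s3^-1 s2 s1^-1 on 4 strands, 7 crossings.
Writhe w = (#positive) - (#negative) = 2 - 5 = -3.
Computing the Kauffman bracket via state sum. There are 2^7 = 128 states.
Smooth each crossing (0=||, 1=⌣⌢); contribution A^(Σ sign_k(1-2s_k)) * d^(L-1).
Tabulate the states by total A-exponent and number of loops L (A-exp: L × count):
  A^7: L=5 ×1
  A^5: L=4 ×7
  A^3: L=3 ×20, L=5 ×1
  A^1: L=2 ×27, L=4 ×8
  A^-1: L=1 ×15, L=3 ×19, L=5 ×1
  A^-3: L=2 ×17, L=4 ×4
  A^-5: L=3 ×7
  A^-7: L=4 ×1
Each group contributes A^e * Σ count * d^(L-1):
Powers of d = -A^2 - A^-2: d^2 = A^4 + 2 + A^-4; d^3 = -A^6 - 3*A^2 - 3*A^-2 - A^-6; d^4 = A^8 + 4*A^4 + 6 + 4*A^-4 + A^-8.
  A^7 * (d^4) = A^15 + 4*A^11 + 6*A^7 + 4*A^3 + A^-1
  A^5 * (7*d^3) = -7*A^11 - 21*A^7 - 21*A^3 - 7*A^-1
  A^3 * (20*d^2 + d^4) = A^11 + 24*A^7 + 46*A^3 + 24*A^-1 + A^-5
  A^1 * (27*d + 8*d^3) = -8*A^7 - 51*A^3 - 51*A^-1 - 8*A^-5
  A^-1 * (15 + 19*d^2 + d^4) = A^7 + 23*A^3 + 59*A^-1 + 23*A^-5 + A^-9
  A^-3 * (17*d + 4*d^3) = -4*A^3 - 29*A^-1 - 29*A^-5 - 4*A^-9
  A^-5 * (7*d^2) = 7*A^-1 + 14*A^-5 + 7*A^-9
  A^-7 * (d^3) = -A^-1 - 3*A^-5 - 3*A^-9 - A^-13
Summing the groups: <K> = A^15 - 2*A^11 + 2*A^7 - 3*A^3 + 3*A^-1 - 2*A^-5 + A^-9 - A^-13
Normalise by the writhe: (-A^3)^(-w) = (-A^3)^(3) = -A^9, so f(A) = -A^9 * <K> = -A^24 + 2*A^20 - 2*A^16 + 3*A^12 - 3*A^8 + 2*A^4 - 1 + A^-4.
Substitute A = t^(-1/4), i.e. A^e → t^(-e/4): V(t) = t - 1 + 2*t^-1 - 3*t^-2 + 3*t^-3 - 2*t^-4 + 2*t^-5 - t^-6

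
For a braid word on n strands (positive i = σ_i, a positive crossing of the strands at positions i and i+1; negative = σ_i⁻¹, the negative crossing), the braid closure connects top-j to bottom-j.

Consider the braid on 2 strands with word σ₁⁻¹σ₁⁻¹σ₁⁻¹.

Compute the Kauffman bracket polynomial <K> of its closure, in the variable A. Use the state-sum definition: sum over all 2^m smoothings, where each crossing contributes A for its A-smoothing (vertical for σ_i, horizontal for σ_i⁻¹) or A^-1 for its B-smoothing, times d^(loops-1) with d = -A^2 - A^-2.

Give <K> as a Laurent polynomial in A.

Braid: s1^-1 s1^-1 s1^-1 on 2 strands, 3 crossings.
Writhe w = (#positive) - (#negative) = 0 - 3 = -3.
Enumerate smoothing states for the bracket polynomial. There are 2^3 = 8 states.
Smooth each crossing (0=||, 1=⌣⌢); contribution A^(Σ sign_k(1-2s_k)) * d^(L-1).
  state 000: A-exp=-3, loops=2, term = A^-3 * d^1
  state 001: A-exp=-1, loops=1, term = A^-1 * d^0
  state 010: A-exp=-1, loops=1, term = A^-1 * d^0
  state 011: A-exp=+1, loops=2, term = A^1 * d^1
  state 100: A-exp=-1, loops=1, term = A^-1 * d^0
  state 101: A-exp=+1, loops=2, term = A^1 * d^1
  state 110: A-exp=+1, loops=2, term = A^1 * d^1
  state 111: A-exp=+3, loops=3, term = A^3 * d^2
Collect the terms by A-exponent (count of states per loop number):
Powers of d = -A^2 - A^-2: d^2 = A^4 + 2 + A^-4.
  A^3 * (d^2) = A^7 + 2*A^3 + A^-1
  A^1 * (3*d) = -3*A^3 - 3*A^-1
  A^-1 * (3) = 3*A^-1
  A^-3 * (d) = -A^-1 - A^-5
Summing the groups: <K> = A^7 - A^3 - A^-5

Answer: A^7 - A^3 - A^-5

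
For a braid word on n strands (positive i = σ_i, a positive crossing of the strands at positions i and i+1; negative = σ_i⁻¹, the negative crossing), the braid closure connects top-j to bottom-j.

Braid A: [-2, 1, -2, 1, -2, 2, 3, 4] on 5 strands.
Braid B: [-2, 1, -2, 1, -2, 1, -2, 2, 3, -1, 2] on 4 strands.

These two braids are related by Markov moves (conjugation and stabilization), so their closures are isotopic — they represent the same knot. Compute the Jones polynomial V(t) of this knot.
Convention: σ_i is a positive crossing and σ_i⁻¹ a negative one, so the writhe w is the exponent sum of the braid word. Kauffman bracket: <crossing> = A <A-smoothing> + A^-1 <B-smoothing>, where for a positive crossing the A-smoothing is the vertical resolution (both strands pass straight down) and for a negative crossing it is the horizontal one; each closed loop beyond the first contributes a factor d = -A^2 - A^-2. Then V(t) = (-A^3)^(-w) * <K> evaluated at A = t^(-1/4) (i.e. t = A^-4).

Markov-equivalent braids have isotopic closures, hence identical knot invariants. Strip the Markov moves from each word to reach a common short braid β, then compute V(t) once on β.
Braid A: s2^-1 s1 s2^-1 s1 s2^-1 s2 s3 s4 on 5 strands reduces by inverse Markov moves (closure unchanged at each step):
  Destabilize: the word has the form β·s4 where s4 occurs only as the final letter (β ∈ B_4); drop it and the last strand → 4 strands.
  Destabilize: the word has the form β·s3 where s3 occurs only as the final letter (β ∈ B_3); drop it and the last strand → 3 strands.
Reduced to β = s2^-1 s1 s2^-1 s1 s2^-1 s2 on 3 strands, 6 crossings.
Braid B: s2^-1 s1 s2^-1 s1 s2^-1 s1 s2^-1 s2 s3 s1^-1 s2 on 4 strands reduces by inverse Markov moves (closure unchanged at each step):
  Deconjugate: the word is γ·β·γ⁻¹ with γ = s2^-1 s1 (prefix) and γ⁻¹ = s1^-1 s2 (suffix); strip both.
  Destabilize: the word has the form β·s3 where s3 occurs only as the final letter (β ∈ B_3); drop it and the last strand → 3 strands.
Reduced to β = s2^-1 s1 s2^-1 s1 s2^-1 s2 on 3 strands, 6 crossings.
Both give the same β = s2^-1 s1 s2^-1 s1 s2^-1 s2 on 3 strands, so one state sum suffices:
First cancel adjacent σ_i σ_i⁻¹ pairs (Reidemeister II — same braid, same closure): s2^-1 s1 s2^-1 s1 s2^-1 s2 → s2^-1 s1 s2^-1 s1.
Braid: s2^-1 s1 s2^-1 s1 on 3 strands, 4 crossings.
Writhe w = (#positive) - (#negative) = 2 - 2 = 0.
Enumerate smoothing states for the bracket polynomial. There are 2^4 = 16 states.
Smooth each crossing (0=||, 1=⌣⌢); contribution A^(Σ sign_k(1-2s_k)) * d^(L-1).
  state 0000: A-exp=+0, loops=3, term = A^0 * d^2
  state 0001: A-exp=-2, loops=2, term = A^-2 * d^1
  state 0010: A-exp=+2, loops=2, term = A^2 * d^1
  state 0011: A-exp=+0, loops=1, term = A^0 * d^0
  state 0100: A-exp=-2, loops=2, term = A^-2 * d^1
  state 0101: A-exp=-4, loops=3, term = A^-4 * d^2
  state 0110: A-exp=+0, loops=1, term = A^0 * d^0
  state 0111: A-exp=-2, loops=2, term = A^-2 * d^1
  state 1000: A-exp=+2, loops=2, term = A^2 * d^1
  state 1001: A-exp=+0, loops=1, term = A^0 * d^0
  state 1010: A-exp=+4, loops=3, term = A^4 * d^2
  state 1011: A-exp=+2, loops=2, term = A^2 * d^1
  state 1100: A-exp=+0, loops=1, term = A^0 * d^0
  state 1101: A-exp=-2, loops=2, term = A^-2 * d^1
  state 1110: A-exp=+2, loops=2, term = A^2 * d^1
  state 1111: A-exp=+0, loops=1, term = A^0 * d^0
Collect the terms by A-exponent (count of states per loop number):
Powers of d = -A^2 - A^-2: d^2 = A^4 + 2 + A^-4.
  A^4 * (d^2) = A^8 + 2*A^4 + 1
  A^2 * (4*d) = -4*A^4 - 4
  A^0 * (5 + d^2) = A^4 + 7 + A^-4
  A^-2 * (4*d) = -4 - 4*A^-4
  A^-4 * (d^2) = 1 + 2*A^-4 + A^-8
Summing the groups: <K> = A^8 - A^4 + 1 - A^-4 + A^-8
Normalise by the writhe: (-A^3)^(-w) = (-A^3)^(0) = 1, so f(A) = 1 * <K> = A^8 - A^4 + 1 - A^-4 + A^-8.
Substitute A = t^(-1/4), i.e. A^e → t^(-e/4): V(t) = t^2 - t + 1 - t^-1 + t^-2

Answer: t^2 - t + 1 - t^-1 + t^-2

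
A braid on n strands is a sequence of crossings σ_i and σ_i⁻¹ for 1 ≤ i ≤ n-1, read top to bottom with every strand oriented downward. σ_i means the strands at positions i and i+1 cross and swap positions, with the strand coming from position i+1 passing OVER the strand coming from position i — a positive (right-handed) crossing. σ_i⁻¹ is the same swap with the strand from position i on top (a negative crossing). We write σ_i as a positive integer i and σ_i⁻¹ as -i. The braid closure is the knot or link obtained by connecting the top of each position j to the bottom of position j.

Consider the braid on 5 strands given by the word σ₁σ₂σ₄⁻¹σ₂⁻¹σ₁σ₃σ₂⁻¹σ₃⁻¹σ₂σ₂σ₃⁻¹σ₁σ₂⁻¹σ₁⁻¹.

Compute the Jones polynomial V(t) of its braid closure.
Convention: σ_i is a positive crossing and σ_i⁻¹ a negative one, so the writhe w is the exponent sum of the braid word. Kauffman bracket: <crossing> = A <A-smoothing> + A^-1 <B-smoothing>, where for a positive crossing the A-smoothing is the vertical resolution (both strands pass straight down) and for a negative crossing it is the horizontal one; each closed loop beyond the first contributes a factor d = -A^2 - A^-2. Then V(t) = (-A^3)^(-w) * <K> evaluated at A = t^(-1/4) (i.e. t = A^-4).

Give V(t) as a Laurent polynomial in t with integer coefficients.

The presented braid s1 s2 s4^-1 s2^-1 s1 s3 s2^-1 s3^-1 s2 s2 s3^-1 s1 s2^-1 s1^-1 on 5 strands reduces by inverse Markov moves (closure unchanged at each step):
  Deconjugate: the word is γ·β·γ⁻¹ with γ = s1 s2 (prefix) and γ⁻¹ = s2^-1 s1^-1 (suffix); strip both.
Reduced to β = s4^-1 s2^-1 s1 s3 s2^-1 s3^-1 s2 s2 s3^-1 s1 on 5 strands, 10 crossings.
Compute on β:
Braid: s4^-1 s2^-1 s1 s3 s2^-1 s3^-1 s2 s2 s3^-1 s1 on 5 strands, 10 crossings.
Writhe w = (#positive) - (#negative) = 5 - 5 = 0.
Computing the Kauffman bracket via state sum. There are 2^10 = 1024 states.
For each crossing: s=0 is the vertical smoothing, s=1 horizontal. Crossing k contributes A^(sign_k * (1 - 2*s_k)); loop factor d = -A^2 - A^-2.
Tabulate the states by total A-exponent and number of loops L (A-exp: L × count):
  A^10: L=4 ×1
  A^8: L=3 ×9, L=5 ×1
  A^6: L=2 ×27, L=4 ×18
  A^4: L=1 ×28, L=3 ×78, L=5 ×14
  A^2: L=2 ×116, L=4 ×88, L=6 ×6
  A^0: L=1 ×27, L=3 ×178, L=5 ×46, L=7 ×1
  A^-2: L=2 ×78, L=4 ×123, L=6 ×9
  A^-4: L=1 ×6, L=3 ×78, L=5 ×36
  A^-6: L=2 ×11, L=4 ×31, L=6 ×3
  A^-8: L=3 ×6, L=5 ×4
  A^-10: L=4 ×1
Each group contributes A^e * Σ count * d^(L-1):
Powers of d = -A^2 - A^-2: d^2 = A^4 + 2 + A^-4; d^3 = -A^6 - 3*A^2 - 3*A^-2 - A^-6; d^4 = A^8 + 4*A^4 + 6 + 4*A^-4 + A^-8; d^5 = -A^10 - 5*A^6 - 10*A^2 - 10*A^-2 - 5*A^-6 - A^-10; d^6 = A^12 + 6*A^8 + 15*A^4 + 20 + 15*A^-4 + 6*A^-8 + A^-12.
  A^10 * (d^3) = -A^16 - 3*A^12 - 3*A^8 - A^4
  A^8 * (9*d^2 + d^4) = A^16 + 13*A^12 + 24*A^8 + 13*A^4 + 1
  A^6 * (27*d + 18*d^3) = -18*A^12 - 81*A^8 - 81*A^4 - 18
  A^4 * (28 + 78*d^2 + 14*d^4) = 14*A^12 + 134*A^8 + 268*A^4 + 134 + 14*A^-4
  A^2 * (116*d + 88*d^3 + 6*d^5) = -6*A^12 - 118*A^8 - 440*A^4 - 440 - 118*A^-4 - 6*A^-8
  A^0 * (27 + 178*d^2 + 46*d^4 + d^6) = A^12 + 52*A^8 + 377*A^4 + 679 + 377*A^-4 + 52*A^-8 + A^-12
  A^-2 * (78*d + 123*d^3 + 9*d^5) = -9*A^8 - 168*A^4 - 537 - 537*A^-4 - 168*A^-8 - 9*A^-12
  A^-4 * (6 + 78*d^2 + 36*d^4) = 36*A^4 + 222 + 378*A^-4 + 222*A^-8 + 36*A^-12
  A^-6 * (11*d + 31*d^3 + 3*d^5) = -3*A^4 - 46 - 134*A^-4 - 134*A^-8 - 46*A^-12 - 3*A^-16
  A^-8 * (6*d^2 + 4*d^4) = 4 + 22*A^-4 + 36*A^-8 + 22*A^-12 + 4*A^-16
  A^-10 * (d^3) = -A^-4 - 3*A^-8 - 3*A^-12 - A^-16
Summing the groups: <K> = A^12 - A^8 + A^4 - 1 + A^-4 - A^-8 + A^-12
Normalise by the writhe: (-A^3)^(-w) = (-A^3)^(0) = 1, so f(A) = 1 * <K> = A^12 - A^8 + A^4 - 1 + A^-4 - A^-8 + A^-12.
Substitute A = t^(-1/4), i.e. A^e → t^(-e/4): V(t) = t^3 - t^2 + t - 1 + t^-1 - t^-2 + t^-3

Answer: t^3 - t^2 + t - 1 + t^-1 - t^-2 + t^-3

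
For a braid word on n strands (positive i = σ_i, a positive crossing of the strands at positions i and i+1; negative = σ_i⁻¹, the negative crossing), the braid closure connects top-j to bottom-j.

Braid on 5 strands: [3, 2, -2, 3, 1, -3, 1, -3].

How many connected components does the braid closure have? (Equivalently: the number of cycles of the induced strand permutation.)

5

Derivation:
Track the strand permutation on 5 strands, starting from identity.
  step 1: s3 swaps positions 3,4 -> [1 2 4 3 5]
  step 2: s2 swaps positions 2,3 -> [1 4 2 3 5]
  step 3: s2^-1 swaps positions 2,3 -> [1 2 4 3 5]
  step 4: s3 swaps positions 3,4 -> [1 2 3 4 5]
  step 5: s1 swaps positions 1,2 -> [2 1 3 4 5]
  step 6: s3^-1 swaps positions 3,4 -> [2 1 4 3 5]
  step 7: s1 swaps positions 1,2 -> [1 2 4 3 5]
  step 8: s3^-1 swaps positions 3,4 -> [1 2 3 4 5]
Final permutation (position -> original strand): [1 2 3 4 5]
Closure components = cycle count of this permutation = 5.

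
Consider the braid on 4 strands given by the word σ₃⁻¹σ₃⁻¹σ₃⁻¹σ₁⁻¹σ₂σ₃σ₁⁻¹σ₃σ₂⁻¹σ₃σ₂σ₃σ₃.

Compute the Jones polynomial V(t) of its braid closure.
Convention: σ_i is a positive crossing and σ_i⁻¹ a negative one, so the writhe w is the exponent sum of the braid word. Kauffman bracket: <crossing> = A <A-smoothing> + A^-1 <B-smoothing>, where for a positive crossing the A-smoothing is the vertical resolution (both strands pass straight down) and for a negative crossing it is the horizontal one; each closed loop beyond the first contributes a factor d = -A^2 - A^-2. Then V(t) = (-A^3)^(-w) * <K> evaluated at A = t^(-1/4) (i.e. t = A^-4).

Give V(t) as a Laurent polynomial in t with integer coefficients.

-t^5 + 2*t^4 - 2*t^3 + 3*t^2 - 3*t + 3 - 2*t^-1 + t^-2

Derivation:
The presented braid s3^-1 s3^-1 s3^-1 s1^-1 s2 s3 s1^-1 s3 s2^-1 s3 s2 s3 s3 on 4 strands reduces by inverse Markov moves (closure unchanged at each step):
  Deconjugate: the word is γ·β·γ⁻¹ with γ = s3^-1 s3^-1 (prefix) and γ⁻¹ = s3 s3 (suffix); strip both.
Reduced to β = s3^-1 s1^-1 s2 s3 s1^-1 s3 s2^-1 s3 s2 on 4 strands, 9 crossings.
Compute on β:
Braid: s3^-1 s1^-1 s2 s3 s1^-1 s3 s2^-1 s3 s2 on 4 strands, 9 crossings.
Writhe w = (#positive) - (#negative) = 5 - 4 = 1.
Computing the Kauffman bracket via state sum. There are 2^9 = 512 states.
For each crossing: s=0 is the vertical smoothing, s=1 horizontal. Crossing k contributes A^(sign_k * (1 - 2*s_k)); loop factor d = -A^2 - A^-2.
Tabulate the states by total A-exponent and number of loops L (A-exp: L × count):
  A^9: L=2 ×1
  A^7: L=1 ×3, L=3 ×6
  A^5: L=2 ×26, L=4 ×10
  A^3: L=1 ×21, L=3 ×58, L=5 ×5
  A^1: L=2 ×86, L=4 ×39, L=6 ×1
  A^-1: L=1 ×35, L=3 ×80, L=5 ×11
  A^-3: L=2 ×53, L=4 ×30, L=6 ×1
  A^-5: L=3 ×32, L=5 ×4
  A^-7: L=4 ×9
  A^-9: L=5 ×1
Each group contributes A^e * Σ count * d^(L-1):
Powers of d = -A^2 - A^-2: d^2 = A^4 + 2 + A^-4; d^3 = -A^6 - 3*A^2 - 3*A^-2 - A^-6; d^4 = A^8 + 4*A^4 + 6 + 4*A^-4 + A^-8; d^5 = -A^10 - 5*A^6 - 10*A^2 - 10*A^-2 - 5*A^-6 - A^-10.
  A^9 * (d) = -A^11 - A^7
  A^7 * (3 + 6*d^2) = 6*A^11 + 15*A^7 + 6*A^3
  A^5 * (26*d + 10*d^3) = -10*A^11 - 56*A^7 - 56*A^3 - 10*A^-1
  A^3 * (21 + 58*d^2 + 5*d^4) = 5*A^11 + 78*A^7 + 167*A^3 + 78*A^-1 + 5*A^-5
  A^1 * (86*d + 39*d^3 + d^5) = -A^11 - 44*A^7 - 213*A^3 - 213*A^-1 - 44*A^-5 - A^-9
  A^-1 * (35 + 80*d^2 + 11*d^4) = 11*A^7 + 124*A^3 + 261*A^-1 + 124*A^-5 + 11*A^-9
  A^-3 * (53*d + 30*d^3 + d^5) = -A^7 - 35*A^3 - 153*A^-1 - 153*A^-5 - 35*A^-9 - A^-13
  A^-5 * (32*d^2 + 4*d^4) = 4*A^3 + 48*A^-1 + 88*A^-5 + 48*A^-9 + 4*A^-13
  A^-7 * (9*d^3) = -9*A^-1 - 27*A^-5 - 27*A^-9 - 9*A^-13
  A^-9 * (d^4) = A^-1 + 4*A^-5 + 6*A^-9 + 4*A^-13 + A^-17
Summing the groups: <K> = -A^11 + 2*A^7 - 3*A^3 + 3*A^-1 - 3*A^-5 + 2*A^-9 - 2*A^-13 + A^-17
Normalise by the writhe: (-A^3)^(-w) = (-A^3)^(-1) = -A^-3, so f(A) = -A^-3 * <K> = A^8 - 2*A^4 + 3 - 3*A^-4 + 3*A^-8 - 2*A^-12 + 2*A^-16 - A^-20.
Substitute A = t^(-1/4), i.e. A^e → t^(-e/4): V(t) = -t^5 + 2*t^4 - 2*t^3 + 3*t^2 - 3*t + 3 - 2*t^-1 + t^-2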